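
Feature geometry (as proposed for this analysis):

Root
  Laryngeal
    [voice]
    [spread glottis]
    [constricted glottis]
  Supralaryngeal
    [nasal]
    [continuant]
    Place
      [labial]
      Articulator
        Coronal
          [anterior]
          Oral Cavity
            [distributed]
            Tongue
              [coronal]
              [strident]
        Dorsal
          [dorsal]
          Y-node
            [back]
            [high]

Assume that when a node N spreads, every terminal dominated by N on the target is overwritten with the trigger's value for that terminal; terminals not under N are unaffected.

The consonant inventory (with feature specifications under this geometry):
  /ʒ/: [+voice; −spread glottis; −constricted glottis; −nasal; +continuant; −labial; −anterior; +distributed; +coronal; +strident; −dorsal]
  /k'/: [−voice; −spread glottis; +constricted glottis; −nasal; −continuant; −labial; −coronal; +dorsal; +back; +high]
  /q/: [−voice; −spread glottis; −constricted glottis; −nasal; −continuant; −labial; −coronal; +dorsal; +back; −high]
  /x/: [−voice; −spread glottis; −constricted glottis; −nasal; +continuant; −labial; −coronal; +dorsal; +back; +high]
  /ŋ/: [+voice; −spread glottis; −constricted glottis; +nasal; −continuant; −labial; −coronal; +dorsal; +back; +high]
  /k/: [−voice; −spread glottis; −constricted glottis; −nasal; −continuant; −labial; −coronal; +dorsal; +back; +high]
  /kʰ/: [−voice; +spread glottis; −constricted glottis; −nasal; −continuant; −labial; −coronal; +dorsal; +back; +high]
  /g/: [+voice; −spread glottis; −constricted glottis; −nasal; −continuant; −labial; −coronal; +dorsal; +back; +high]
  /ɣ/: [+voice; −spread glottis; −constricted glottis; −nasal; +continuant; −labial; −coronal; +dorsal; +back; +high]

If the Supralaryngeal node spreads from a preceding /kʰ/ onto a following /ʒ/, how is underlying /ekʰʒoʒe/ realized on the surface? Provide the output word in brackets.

Terminals under Supralaryngeal in this geometry: [nasal], [continuant], [labial], [anterior], [distributed], [coronal], [strident], [dorsal], [back], [high].
The target acquires /kʰ/'s values for everything under Supralaryngeal — [−nasal], [−continuant], [−labial], [−coronal], [+dorsal], [+back], [+high] — while keeping its own [voice], [spread glottis], [constricted glottis].
This feature bundle is that of [g], so /ekʰʒoʒe/ surfaces as [ekʰgoʒe].

[ekʰgoʒe]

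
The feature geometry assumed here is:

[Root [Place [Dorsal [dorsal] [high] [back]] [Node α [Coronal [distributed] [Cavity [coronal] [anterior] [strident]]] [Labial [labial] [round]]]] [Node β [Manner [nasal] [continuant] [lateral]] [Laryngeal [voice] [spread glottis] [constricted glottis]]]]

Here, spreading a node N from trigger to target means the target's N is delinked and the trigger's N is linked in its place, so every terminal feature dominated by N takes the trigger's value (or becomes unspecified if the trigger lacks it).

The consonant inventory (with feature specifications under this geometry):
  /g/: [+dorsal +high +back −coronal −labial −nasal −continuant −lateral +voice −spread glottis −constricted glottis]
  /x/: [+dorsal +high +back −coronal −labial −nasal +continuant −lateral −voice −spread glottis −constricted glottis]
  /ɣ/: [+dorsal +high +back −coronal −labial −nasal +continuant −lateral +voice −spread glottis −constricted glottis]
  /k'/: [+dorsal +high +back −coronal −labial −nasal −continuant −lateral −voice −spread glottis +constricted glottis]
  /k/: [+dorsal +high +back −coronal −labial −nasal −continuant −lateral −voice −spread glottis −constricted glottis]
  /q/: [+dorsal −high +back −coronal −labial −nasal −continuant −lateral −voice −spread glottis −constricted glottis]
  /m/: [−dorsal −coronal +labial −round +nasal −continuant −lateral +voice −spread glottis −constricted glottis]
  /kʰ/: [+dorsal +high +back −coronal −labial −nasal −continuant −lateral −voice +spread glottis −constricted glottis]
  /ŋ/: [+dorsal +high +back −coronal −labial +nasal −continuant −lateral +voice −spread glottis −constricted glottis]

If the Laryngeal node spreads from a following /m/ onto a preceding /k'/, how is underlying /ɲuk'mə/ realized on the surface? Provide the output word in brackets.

The Laryngeal node dominates the terminals [voice], [spread glottis], [constricted glottis].
After delinking /k'/'s Laryngeal and linking /m/'s, the affected terminals become [+voice], [−spread glottis], [−constricted glottis]; [dorsal], [high], [back], … (outside Laryngeal) are retained from /k'/.
The resulting bundle matches /g/ in the inventory; substituting it for /k'/ gives [ɲugmə].

[ɲugmə]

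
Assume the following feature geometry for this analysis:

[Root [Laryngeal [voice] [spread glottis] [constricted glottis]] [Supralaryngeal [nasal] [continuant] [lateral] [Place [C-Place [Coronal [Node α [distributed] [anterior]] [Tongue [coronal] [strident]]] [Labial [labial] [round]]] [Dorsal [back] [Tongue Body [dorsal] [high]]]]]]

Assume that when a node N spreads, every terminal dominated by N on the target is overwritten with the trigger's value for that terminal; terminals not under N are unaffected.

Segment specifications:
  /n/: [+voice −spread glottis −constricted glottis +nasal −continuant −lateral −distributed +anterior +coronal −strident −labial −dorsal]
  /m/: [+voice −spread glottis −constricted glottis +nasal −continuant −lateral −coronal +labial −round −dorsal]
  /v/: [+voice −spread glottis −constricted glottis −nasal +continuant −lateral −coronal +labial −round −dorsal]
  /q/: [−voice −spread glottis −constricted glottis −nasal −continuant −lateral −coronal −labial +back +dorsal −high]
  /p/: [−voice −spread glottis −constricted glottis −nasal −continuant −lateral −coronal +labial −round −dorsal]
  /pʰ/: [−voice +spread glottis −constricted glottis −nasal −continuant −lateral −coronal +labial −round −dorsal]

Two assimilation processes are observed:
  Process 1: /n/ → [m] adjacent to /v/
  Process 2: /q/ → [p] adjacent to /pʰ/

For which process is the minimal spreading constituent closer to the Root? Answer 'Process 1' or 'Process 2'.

Process 1 alters [labial], [round], [coronal], [anterior], [distributed], [strident]; the lowest common ancestor is C-Place (depth 3 from Root).
Process 2: the features that change are [labial], [round], [dorsal], [high], [back]; the minimal node is Place (depth 2).
Place is closer to Root than C-Place, so Process 2 spreads the higher node.

Process 2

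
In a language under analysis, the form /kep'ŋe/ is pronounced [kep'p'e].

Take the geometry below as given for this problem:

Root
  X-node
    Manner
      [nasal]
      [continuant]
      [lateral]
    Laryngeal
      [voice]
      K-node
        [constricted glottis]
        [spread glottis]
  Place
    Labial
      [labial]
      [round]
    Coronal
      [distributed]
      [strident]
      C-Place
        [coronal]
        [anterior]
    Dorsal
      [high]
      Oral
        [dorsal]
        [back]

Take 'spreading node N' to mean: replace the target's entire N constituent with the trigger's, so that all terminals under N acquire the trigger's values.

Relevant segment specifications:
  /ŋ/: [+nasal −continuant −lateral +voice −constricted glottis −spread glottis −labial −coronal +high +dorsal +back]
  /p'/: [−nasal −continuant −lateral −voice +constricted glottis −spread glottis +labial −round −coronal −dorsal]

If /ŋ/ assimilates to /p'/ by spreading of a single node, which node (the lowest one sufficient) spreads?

Feature comparison: [voice], [constricted glottis], [nasal], [labial], [round], [dorsal], [high], [back] differ between /ŋ/ and [p']; the remaining terminals match.
The smallest constituent containing every changed terminal is Root — each of its daughters lacks at least one of the affected features.
If Root spreads, every terminal under it takes /p'/'s value, producing [p'] as observed.

Root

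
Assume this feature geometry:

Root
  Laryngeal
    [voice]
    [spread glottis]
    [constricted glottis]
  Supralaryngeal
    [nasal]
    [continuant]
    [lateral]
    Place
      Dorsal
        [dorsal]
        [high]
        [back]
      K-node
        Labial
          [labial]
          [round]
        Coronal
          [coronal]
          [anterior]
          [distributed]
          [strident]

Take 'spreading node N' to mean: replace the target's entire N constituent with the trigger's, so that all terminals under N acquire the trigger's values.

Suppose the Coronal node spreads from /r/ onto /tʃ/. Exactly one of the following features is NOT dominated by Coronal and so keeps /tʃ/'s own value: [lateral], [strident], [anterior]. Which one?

[lateral]

Under this geometry, Coronal contains [coronal], [anterior], [distributed], [strident].
Of the listed options, [strident], [anterior] are among these and would be overwritten by spreading Coronal.
[lateral] attaches under Supralaryngeal, not under Coronal, so /tʃ/ retains its own value for [lateral].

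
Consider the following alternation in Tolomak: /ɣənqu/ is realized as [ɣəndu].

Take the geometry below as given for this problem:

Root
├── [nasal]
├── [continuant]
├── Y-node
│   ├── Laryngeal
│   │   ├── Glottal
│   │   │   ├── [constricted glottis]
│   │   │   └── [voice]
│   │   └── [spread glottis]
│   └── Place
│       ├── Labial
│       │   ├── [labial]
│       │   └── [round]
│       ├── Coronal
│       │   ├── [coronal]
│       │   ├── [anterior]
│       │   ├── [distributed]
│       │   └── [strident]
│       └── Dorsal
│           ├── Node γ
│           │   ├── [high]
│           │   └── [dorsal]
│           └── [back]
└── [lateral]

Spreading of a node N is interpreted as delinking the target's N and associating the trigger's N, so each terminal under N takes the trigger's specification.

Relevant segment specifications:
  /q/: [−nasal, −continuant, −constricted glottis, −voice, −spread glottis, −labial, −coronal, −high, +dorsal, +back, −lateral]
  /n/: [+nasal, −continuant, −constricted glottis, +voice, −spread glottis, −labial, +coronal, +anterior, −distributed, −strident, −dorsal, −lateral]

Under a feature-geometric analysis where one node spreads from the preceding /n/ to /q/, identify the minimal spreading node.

Y-node

Comparing /q/ with its surface form [d], the features that change are [voice], [coronal], [anterior], [distributed], [strident], [dorsal], [high], [back].
The smallest constituent containing every changed terminal is Y-node — each of its daughters lacks at least one of the affected features.
If Y-node spreads, every terminal under it takes /n/'s value, producing [d] as observed.
Since [nasal] is preserved even though /n/ disagrees there, no node above Y-node spread.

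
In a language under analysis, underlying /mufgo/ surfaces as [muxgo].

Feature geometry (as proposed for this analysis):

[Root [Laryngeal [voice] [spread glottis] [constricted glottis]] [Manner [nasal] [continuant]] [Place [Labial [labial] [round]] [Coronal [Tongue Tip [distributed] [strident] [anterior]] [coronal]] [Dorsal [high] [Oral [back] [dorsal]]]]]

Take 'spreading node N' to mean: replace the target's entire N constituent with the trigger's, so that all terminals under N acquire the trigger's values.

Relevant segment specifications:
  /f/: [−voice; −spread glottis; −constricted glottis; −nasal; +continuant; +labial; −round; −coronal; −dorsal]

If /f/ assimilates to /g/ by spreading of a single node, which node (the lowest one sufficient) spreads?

/f/ and [x] differ in [labial], [round], [dorsal], [high], [back]; every other specified feature is identical.
In this geometry the lowest node dominating all of them is Place: every daughter of Place dominates only a proper subset, so no lower node suffices.
Delinking /f/'s Place and associating /g/'s Place gives precisely the feature bundle of [x].
[continuant], [voice] — on which /g/ differs from /f/ — are unchanged, so Root cannot have spread; the constituent is no larger than Place.

Place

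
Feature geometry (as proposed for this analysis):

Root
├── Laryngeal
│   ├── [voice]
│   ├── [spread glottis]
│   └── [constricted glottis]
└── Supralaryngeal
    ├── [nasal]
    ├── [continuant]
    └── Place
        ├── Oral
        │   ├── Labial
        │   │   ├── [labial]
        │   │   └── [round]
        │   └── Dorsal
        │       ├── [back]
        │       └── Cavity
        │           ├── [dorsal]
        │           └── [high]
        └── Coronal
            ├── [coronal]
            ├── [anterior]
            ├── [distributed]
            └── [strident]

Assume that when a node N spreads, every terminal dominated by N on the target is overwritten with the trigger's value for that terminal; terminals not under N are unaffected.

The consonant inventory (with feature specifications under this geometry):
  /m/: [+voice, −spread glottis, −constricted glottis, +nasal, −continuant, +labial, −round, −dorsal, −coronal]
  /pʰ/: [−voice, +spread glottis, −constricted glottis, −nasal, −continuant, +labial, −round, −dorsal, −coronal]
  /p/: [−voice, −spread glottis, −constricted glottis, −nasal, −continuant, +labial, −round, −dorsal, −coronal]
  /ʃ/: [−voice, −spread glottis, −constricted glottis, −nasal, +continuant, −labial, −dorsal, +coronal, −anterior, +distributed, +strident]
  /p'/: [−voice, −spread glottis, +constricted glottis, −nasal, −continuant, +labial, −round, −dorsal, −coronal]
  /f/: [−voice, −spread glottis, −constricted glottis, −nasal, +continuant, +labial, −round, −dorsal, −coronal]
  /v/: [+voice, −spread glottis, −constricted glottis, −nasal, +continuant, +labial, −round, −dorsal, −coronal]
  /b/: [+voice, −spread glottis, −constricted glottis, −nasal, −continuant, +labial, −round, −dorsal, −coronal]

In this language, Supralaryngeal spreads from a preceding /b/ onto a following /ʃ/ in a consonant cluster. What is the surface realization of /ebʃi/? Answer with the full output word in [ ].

Terminals under Supralaryngeal in this geometry: [nasal], [continuant], [labial], [round], [back], [dorsal], [high], [coronal], [anterior], [distributed], [strident].
The target acquires /b/'s values for everything under Supralaryngeal — [−nasal], [−continuant], [+labial], [−round], [−dorsal], [−coronal] — while keeping its own [voice], [spread glottis], [constricted glottis].
Among the inventory, only /p/ has exactly this specification, giving the surface form [ebpi].

[ebpi]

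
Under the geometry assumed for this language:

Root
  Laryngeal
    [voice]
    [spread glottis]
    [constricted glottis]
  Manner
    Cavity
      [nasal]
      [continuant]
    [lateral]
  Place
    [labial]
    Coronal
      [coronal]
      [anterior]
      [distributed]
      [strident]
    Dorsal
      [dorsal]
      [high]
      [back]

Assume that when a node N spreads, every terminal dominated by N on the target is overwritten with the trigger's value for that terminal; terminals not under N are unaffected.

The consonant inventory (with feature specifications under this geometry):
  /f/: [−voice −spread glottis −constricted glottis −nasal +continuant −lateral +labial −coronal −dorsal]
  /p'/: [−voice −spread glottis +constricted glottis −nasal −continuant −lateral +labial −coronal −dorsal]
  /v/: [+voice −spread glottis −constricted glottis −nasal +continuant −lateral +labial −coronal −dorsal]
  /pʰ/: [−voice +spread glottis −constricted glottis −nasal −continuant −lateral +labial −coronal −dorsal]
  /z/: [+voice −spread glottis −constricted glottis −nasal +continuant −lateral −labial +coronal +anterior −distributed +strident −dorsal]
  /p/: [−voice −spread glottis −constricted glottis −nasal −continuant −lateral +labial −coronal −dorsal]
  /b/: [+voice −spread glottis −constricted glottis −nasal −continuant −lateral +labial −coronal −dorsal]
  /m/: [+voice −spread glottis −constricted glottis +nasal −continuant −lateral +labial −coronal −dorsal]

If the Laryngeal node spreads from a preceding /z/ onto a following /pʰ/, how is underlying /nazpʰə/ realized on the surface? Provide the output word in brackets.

[nazbə]

Terminals under Laryngeal in this geometry: [voice], [spread glottis], [constricted glottis].
The target acquires /z/'s values for everything under Laryngeal — [+voice], [−spread glottis], [−constricted glottis] — while keeping its own [nasal], [continuant], [lateral], ….
Among the inventory, only /b/ has exactly this specification, giving the surface form [nazbə].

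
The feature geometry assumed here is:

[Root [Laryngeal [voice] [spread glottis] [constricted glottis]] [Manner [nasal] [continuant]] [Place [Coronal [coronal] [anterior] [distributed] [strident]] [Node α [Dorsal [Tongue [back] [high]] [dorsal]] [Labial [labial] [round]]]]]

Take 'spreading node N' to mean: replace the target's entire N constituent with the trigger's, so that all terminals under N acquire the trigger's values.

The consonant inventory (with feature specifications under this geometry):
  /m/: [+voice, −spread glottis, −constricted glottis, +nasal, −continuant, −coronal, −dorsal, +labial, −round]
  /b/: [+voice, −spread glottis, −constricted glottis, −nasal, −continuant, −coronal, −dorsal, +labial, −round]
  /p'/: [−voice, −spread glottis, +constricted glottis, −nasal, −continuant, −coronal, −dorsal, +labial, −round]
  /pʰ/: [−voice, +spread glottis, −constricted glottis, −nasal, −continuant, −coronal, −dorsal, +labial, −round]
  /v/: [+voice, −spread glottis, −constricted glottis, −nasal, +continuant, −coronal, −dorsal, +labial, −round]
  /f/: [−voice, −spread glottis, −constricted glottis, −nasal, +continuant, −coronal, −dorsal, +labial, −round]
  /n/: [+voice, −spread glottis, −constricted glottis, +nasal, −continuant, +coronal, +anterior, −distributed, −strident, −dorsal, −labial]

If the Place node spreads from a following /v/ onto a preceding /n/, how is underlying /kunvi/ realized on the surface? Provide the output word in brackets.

The Place node dominates the terminals [coronal], [anterior], [distributed], [strident], [back], [high], [dorsal], [labial], [round].
The target acquires /v/'s values for everything under Place — [−coronal], [−dorsal], [+labial], [−round] — while keeping its own [voice], [spread glottis], [constricted glottis], ….
Among the inventory, only /m/ has exactly this specification, giving the surface form [kumvi].

[kumvi]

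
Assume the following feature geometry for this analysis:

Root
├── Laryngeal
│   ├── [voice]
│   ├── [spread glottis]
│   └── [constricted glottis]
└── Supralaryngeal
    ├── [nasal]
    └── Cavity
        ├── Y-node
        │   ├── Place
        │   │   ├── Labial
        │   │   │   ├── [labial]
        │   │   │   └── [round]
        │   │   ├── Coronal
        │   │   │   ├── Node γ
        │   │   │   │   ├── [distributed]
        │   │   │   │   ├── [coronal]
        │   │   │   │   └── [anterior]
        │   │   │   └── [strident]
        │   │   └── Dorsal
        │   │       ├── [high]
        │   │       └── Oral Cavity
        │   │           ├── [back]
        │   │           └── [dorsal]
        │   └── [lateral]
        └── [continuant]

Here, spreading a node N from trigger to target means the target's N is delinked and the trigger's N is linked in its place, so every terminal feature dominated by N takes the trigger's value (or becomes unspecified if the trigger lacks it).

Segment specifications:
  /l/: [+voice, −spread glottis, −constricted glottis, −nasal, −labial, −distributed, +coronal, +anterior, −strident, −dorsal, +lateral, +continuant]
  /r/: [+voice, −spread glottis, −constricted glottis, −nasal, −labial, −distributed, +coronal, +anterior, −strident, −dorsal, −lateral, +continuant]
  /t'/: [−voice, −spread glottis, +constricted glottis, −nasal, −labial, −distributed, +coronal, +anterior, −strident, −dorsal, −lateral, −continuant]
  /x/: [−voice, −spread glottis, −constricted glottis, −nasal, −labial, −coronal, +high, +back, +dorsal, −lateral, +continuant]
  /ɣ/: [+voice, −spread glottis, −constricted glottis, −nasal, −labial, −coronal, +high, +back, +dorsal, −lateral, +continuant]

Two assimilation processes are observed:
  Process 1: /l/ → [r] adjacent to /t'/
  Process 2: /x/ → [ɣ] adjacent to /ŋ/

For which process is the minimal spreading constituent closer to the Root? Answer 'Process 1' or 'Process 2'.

Process 2

In Process 1, [lateral] changes, so the minimal spreading node is [lateral] at depth 4.
Process 2: the feature that changes is [voice]; the minimal node is [voice] (depth 2).
[voice] (depth 2) sits above [lateral] (depth 4), making Process 2 the one with the higher spreading node.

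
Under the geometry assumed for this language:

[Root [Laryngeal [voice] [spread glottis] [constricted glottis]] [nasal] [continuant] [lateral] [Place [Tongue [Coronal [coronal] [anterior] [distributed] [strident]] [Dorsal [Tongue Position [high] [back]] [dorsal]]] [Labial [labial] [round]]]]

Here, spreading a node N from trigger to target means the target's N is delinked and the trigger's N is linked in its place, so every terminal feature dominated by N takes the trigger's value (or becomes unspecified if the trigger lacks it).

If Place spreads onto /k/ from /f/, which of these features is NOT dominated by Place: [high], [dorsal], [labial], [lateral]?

The terminals dominated by Place are [coronal], [anterior], [distributed], [strident], [high], [back], [dorsal], [labial], [round].
[high], [dorsal], [labial] all lie under Place, so they are overwritten when Place spreads.
But [lateral] is a dependent of Root, outside Place; it is therefore untouched by the spreading.

[lateral]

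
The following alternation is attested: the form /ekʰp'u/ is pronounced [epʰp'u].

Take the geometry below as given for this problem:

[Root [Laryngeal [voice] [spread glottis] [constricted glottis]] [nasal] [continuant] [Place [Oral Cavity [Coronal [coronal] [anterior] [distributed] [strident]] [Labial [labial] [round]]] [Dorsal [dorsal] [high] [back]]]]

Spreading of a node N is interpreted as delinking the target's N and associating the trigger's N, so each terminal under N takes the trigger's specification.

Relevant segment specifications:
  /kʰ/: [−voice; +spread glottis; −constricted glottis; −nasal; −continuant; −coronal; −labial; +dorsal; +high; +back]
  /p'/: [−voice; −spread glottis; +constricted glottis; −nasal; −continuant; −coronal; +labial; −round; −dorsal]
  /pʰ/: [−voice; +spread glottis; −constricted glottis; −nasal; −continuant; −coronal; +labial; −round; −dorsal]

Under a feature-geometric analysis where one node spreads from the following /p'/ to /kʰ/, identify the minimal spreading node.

Feature comparison: [labial], [round], [dorsal], [high], [back] differ between /kʰ/ and [pʰ]; the remaining terminals match.
These terminals are all dominated by Place, and no proper subconstituent of Place covers them all; Place is their lowest common ancestor.
If Place spreads, every terminal under it takes /p'/'s value, producing [pʰ] as observed.
[spread glottis], [constricted glottis] — on which /p'/ differs from /kʰ/ — are unchanged, so Root cannot have spread; the constituent is no larger than Place.

Place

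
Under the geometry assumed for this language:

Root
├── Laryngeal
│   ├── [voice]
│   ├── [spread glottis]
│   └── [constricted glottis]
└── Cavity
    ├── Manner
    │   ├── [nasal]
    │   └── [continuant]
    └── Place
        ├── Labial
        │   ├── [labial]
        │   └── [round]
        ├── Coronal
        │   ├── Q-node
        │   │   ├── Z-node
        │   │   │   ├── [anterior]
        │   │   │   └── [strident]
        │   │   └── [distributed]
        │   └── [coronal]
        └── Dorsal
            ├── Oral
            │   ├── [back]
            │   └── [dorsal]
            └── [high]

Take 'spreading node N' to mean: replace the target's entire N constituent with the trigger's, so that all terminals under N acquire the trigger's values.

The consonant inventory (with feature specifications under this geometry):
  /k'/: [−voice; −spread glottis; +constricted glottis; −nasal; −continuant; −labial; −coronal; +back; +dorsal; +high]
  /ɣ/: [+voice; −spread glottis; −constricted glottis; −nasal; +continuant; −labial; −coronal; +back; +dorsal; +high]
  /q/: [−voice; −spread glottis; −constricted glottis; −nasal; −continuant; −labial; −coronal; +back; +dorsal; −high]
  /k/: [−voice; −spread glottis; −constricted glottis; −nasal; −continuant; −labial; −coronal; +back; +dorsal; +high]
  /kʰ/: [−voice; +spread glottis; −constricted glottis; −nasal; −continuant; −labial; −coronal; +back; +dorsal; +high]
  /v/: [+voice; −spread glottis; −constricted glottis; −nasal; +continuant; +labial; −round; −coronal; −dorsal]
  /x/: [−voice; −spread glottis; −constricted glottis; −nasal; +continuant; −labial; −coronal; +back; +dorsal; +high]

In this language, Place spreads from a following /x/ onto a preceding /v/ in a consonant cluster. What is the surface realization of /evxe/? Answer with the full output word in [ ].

Terminals under Place in this geometry: [labial], [round], [anterior], [strident], [distributed], [coronal], [back], [dorsal], [high].
After delinking /v/'s Place and linking /x/'s, the affected terminals become [−labial], [−coronal], [+back], [+dorsal], [+high]; [voice], [spread glottis], [constricted glottis], … (outside Place) are retained from /v/.
Among the inventory, only /ɣ/ has exactly this specification, giving the surface form [eɣxe].

[eɣxe]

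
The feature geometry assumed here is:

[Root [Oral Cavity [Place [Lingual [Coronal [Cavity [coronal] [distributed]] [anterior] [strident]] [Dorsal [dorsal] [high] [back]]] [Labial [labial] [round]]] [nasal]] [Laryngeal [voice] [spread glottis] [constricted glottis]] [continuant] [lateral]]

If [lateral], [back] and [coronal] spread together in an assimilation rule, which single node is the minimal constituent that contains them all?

Root

[lateral] is immediately dominated by Root.
[back] is immediately dominated by Dorsal.
[coronal] is immediately dominated by Cavity.
Root is the lowest common ancestor — every listed feature sits under it, and no single subconstituent of Root covers them all.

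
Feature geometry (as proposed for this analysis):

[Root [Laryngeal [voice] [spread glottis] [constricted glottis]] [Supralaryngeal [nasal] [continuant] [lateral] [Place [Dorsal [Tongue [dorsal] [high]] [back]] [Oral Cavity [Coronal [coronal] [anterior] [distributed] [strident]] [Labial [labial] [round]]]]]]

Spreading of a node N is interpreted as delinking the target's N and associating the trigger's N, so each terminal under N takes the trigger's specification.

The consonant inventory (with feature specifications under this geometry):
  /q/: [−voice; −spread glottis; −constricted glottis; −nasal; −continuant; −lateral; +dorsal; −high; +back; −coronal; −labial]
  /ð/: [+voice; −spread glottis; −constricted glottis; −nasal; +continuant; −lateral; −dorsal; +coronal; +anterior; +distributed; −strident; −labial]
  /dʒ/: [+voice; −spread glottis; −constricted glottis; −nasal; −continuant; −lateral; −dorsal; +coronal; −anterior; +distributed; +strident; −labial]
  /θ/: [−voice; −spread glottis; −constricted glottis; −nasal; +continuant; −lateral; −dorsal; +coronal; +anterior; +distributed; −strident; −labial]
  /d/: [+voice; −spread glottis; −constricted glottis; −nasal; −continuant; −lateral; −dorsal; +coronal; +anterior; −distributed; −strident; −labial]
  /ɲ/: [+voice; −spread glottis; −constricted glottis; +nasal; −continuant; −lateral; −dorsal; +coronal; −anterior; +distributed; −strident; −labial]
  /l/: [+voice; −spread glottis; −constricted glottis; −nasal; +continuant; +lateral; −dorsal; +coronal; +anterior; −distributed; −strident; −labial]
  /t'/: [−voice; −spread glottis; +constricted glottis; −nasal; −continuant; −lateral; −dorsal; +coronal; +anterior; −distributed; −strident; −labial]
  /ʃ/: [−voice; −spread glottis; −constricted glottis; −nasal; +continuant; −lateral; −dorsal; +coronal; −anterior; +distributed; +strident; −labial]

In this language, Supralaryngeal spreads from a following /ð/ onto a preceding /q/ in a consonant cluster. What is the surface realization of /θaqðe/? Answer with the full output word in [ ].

Terminals under Supralaryngeal in this geometry: [nasal], [continuant], [lateral], [dorsal], [high], [back], [coronal], [anterior], [distributed], [strident], [labial], [round].
The target acquires /ð/'s values for everything under Supralaryngeal — [−nasal], [+continuant], [−lateral], [−dorsal], [+coronal], [+anterior], [+distributed], [−strident], [−labial] — while keeping its own [voice], [spread glottis], [constricted glottis].
The resulting bundle matches /θ/ in the inventory; substituting it for /q/ gives [θaθðe].

[θaθðe]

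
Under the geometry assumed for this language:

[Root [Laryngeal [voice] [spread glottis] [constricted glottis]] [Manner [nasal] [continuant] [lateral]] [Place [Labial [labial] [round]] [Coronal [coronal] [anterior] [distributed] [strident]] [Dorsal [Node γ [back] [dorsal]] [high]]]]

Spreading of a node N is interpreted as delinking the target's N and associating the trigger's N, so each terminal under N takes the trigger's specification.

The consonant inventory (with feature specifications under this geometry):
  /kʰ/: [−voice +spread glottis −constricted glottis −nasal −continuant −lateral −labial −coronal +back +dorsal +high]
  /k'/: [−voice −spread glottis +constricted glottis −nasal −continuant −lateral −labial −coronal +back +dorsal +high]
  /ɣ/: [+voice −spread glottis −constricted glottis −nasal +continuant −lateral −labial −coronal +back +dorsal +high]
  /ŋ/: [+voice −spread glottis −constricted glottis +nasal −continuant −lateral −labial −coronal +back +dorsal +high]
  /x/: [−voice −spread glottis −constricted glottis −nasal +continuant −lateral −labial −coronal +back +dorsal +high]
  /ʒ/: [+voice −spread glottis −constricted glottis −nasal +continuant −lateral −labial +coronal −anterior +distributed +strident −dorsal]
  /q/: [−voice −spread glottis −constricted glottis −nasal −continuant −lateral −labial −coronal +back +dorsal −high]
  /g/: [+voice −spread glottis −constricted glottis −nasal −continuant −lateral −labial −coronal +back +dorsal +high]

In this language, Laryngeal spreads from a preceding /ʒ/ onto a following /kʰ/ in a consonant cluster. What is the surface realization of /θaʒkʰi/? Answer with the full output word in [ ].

The Laryngeal node dominates the terminals [voice], [spread glottis], [constricted glottis].
Spreading Laryngeal from /ʒ/ onto /kʰ/ replaces those values with /ʒ/'s: [+voice], [−spread glottis], [−constricted glottis]. Features outside Laryngeal ([nasal], [continuant], [lateral], …) stay as in /kʰ/.
This feature bundle is that of [g], so /θaʒkʰi/ surfaces as [θaʒgi].

[θaʒgi]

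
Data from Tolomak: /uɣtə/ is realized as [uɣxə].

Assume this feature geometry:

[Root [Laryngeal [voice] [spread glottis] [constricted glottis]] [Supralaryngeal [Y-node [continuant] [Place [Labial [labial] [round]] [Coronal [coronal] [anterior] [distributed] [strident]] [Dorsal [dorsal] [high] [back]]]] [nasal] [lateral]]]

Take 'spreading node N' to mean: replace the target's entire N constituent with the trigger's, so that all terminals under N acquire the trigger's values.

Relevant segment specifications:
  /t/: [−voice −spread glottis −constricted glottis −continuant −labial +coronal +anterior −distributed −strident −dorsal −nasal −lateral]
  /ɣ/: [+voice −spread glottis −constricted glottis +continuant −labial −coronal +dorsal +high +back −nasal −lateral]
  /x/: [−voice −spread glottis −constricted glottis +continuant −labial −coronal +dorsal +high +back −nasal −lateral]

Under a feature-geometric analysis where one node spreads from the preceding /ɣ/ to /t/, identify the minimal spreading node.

Comparing /t/ with its surface form [x], the features that change are [continuant], [coronal], [anterior], [distributed], [strident], [dorsal], [high], [back].
The smallest constituent containing every changed terminal is Y-node — each of its daughters lacks at least one of the affected features.
Spreading Y-node from /ɣ/ overwrites each of those terminals with /ɣ/'s values, yielding exactly [x].
[voice] stays as in /t/ although /ɣ/ differs there, so no node dominating it spread; among the remaining candidates Y-node is the lowest that derives the output.

Y-node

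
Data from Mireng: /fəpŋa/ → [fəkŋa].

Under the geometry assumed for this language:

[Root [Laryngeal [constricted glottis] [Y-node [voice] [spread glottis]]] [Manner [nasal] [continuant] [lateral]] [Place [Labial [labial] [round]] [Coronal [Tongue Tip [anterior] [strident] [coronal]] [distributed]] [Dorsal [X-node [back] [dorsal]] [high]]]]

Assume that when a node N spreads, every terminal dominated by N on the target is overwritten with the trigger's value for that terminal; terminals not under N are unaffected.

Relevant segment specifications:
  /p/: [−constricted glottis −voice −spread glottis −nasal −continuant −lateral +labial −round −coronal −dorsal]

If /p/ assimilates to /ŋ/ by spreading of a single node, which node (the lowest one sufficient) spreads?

The alternation /p/ → [k] changes [labial], [round], [dorsal], [high], [back] and nothing else.
Tracing each changed feature up the tree, the paths first meet at Place; any lower node misses at least one of them.
Delinking /p/'s Place and associating /ŋ/'s Place gives precisely the feature bundle of [k].
Since [voice], [nasal] are preserved even though /ŋ/ disagrees there, no node above Place spread.

Place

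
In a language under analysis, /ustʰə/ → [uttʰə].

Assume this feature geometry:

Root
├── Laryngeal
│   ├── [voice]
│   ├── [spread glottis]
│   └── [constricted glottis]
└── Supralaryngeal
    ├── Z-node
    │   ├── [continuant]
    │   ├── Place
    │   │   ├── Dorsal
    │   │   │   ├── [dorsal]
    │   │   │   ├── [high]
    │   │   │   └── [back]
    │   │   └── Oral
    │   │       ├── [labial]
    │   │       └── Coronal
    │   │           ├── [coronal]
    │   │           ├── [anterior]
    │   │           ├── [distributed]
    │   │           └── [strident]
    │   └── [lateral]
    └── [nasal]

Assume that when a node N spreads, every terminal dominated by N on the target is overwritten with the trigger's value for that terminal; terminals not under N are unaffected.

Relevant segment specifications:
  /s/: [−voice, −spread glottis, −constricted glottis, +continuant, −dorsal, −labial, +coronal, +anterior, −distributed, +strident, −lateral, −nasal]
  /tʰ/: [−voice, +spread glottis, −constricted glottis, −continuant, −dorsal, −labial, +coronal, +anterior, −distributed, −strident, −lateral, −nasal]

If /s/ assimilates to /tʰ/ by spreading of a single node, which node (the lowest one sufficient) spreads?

Z-node

The alternation /s/ → [t] changes [continuant], [strident] and nothing else.
Tracing each changed feature up the tree, the paths first meet at Z-node; any lower node misses at least one of them.
Delinking /s/'s Z-node and associating /tʰ/'s Z-node gives precisely the feature bundle of [t].
[spread glottis], a feature on which the two segments disagree outside Z-node, is unchanged — nothing dominating it spread, and Z-node is the minimal sufficient constituent.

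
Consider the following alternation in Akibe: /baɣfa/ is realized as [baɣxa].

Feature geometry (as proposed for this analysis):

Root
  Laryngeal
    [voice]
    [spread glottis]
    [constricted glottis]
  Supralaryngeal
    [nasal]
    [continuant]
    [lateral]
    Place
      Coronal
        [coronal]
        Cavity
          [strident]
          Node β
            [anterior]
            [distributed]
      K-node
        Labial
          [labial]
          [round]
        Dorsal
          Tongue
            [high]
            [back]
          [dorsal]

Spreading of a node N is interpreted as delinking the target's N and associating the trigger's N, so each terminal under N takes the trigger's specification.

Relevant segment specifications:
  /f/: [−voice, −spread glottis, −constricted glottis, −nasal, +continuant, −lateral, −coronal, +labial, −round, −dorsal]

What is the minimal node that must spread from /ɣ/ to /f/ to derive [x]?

K-node

Feature comparison: [labial], [round], [dorsal], [high], [back] differ between /f/ and [x]; the remaining terminals match.
Tracing each changed feature up the tree, the paths first meet at K-node; any lower node misses at least one of them.
Spreading K-node from /ɣ/ overwrites each of those terminals with /ɣ/'s values, yielding exactly [x].
[voice], a feature on which the two segments disagree outside K-node, is unchanged — nothing dominating it spread, and K-node is the minimal sufficient constituent.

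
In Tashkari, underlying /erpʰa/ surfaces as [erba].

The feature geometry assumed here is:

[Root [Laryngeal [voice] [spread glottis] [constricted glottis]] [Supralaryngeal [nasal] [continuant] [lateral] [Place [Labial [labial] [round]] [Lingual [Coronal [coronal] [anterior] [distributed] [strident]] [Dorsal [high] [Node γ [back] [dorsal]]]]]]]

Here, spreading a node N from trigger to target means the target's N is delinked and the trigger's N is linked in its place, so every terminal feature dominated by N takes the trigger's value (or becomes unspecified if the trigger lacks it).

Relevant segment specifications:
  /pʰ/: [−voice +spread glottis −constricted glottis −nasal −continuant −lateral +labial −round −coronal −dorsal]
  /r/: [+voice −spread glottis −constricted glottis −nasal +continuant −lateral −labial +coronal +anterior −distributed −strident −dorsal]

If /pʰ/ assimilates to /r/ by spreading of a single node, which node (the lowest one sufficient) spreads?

/pʰ/ and [b] differ in [voice], [spread glottis]; every other specified feature is identical.
The smallest constituent containing every changed terminal is Laryngeal — each of its daughters lacks at least one of the affected features.
Spreading Laryngeal from /r/ overwrites each of those terminals with /r/'s values, yielding exactly [b].
Had Root spread, [labial], [continuant] would have taken /r/'s values; they stay as in /pʰ/, confirming the spreading constituent is exactly Laryngeal.

Laryngeal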